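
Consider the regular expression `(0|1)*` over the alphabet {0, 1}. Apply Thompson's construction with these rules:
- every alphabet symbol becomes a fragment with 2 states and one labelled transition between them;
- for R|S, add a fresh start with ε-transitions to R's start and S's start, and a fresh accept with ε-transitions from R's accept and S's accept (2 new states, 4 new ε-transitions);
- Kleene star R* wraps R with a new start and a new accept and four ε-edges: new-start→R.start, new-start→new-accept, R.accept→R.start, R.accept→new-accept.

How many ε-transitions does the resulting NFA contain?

8

Building bottom-up:
Each of the 2 symbol leaves contributes 0 ε-transitions.
  0|1 — 4 ε-transitions
  (0|1)* — 8 ε-transitions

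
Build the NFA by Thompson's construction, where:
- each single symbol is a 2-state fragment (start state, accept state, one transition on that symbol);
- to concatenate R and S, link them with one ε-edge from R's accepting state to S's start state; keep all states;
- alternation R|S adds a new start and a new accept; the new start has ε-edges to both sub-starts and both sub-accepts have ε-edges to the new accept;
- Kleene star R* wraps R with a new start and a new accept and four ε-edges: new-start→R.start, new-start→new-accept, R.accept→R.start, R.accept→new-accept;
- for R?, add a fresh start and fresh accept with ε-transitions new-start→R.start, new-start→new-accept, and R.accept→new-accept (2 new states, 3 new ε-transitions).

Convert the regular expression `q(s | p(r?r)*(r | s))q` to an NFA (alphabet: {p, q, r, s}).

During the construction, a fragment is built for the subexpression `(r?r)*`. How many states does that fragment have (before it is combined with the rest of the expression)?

8

Fragment for `(r?r)*`:
Each of the 2 symbol leaves contributes a 2-state fragment.
  r? = 4 states
  r?r = 6 states
  (r?r)* = 8 states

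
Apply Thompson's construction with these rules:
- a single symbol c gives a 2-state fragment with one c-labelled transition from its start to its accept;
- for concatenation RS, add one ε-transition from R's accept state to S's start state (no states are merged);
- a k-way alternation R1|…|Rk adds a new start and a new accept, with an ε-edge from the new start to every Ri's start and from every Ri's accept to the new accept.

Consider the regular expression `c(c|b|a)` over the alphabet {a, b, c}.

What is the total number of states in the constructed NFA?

10

By structural recursion:
Each of the 4 symbol leaves contributes a 2-state fragment.
  c|b|a — 8 states
  c(c|b|a) — 10 states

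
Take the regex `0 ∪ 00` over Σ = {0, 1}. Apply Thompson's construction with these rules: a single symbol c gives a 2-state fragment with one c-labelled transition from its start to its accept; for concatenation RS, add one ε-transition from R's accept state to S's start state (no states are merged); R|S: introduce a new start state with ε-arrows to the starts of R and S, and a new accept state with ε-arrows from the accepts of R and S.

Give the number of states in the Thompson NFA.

Bottom-up over the parse tree:
Each of the 3 symbol leaves contributes a 2-state fragment.
  00 — 4 states
  0 ∪ 00 — 8 states

8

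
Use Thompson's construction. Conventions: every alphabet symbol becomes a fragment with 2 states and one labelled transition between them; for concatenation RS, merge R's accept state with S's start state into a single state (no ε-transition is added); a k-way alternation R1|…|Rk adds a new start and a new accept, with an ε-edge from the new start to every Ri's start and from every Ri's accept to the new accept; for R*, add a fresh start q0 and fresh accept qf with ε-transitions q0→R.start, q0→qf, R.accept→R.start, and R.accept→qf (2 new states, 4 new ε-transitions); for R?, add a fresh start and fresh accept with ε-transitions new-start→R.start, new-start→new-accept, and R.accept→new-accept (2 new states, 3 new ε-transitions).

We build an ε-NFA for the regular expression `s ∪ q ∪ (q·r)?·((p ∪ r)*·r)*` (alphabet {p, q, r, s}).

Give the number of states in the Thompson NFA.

21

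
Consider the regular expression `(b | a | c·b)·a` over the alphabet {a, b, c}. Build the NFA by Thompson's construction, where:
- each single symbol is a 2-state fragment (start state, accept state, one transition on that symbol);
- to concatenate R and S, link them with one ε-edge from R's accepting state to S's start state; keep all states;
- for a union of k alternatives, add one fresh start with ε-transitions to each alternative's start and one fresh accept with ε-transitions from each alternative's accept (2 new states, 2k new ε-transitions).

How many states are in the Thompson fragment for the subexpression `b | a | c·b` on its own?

10

Fragment for `b | a | c·b`:
Each of the 4 symbol leaves contributes a 2-state fragment.
  c·b → 4 states
  b | a | c·b → 10 states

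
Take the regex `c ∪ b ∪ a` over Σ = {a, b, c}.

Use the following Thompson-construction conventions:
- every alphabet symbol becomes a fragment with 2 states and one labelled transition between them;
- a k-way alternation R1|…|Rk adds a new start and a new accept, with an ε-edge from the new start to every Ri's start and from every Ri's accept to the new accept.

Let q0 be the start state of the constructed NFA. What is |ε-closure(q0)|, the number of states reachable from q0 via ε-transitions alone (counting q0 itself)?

Let C(F) = |ε-closure(F.start)| within fragment F, and note whether F accepts ε. Symbol fragments have C = 1 and do not accept ε. Then:
  c ∪ b ∪ a → C = 1 + 1 + 1 + 1 = 4 (the new accept is not ε-reachable since no branch accepts ε)

4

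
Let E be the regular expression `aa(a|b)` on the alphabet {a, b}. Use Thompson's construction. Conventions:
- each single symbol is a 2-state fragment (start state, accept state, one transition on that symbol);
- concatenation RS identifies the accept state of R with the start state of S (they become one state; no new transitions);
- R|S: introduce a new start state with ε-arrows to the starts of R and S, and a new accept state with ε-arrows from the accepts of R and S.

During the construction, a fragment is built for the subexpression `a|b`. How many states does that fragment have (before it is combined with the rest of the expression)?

6

Fragment for `a|b`:
Each of the 2 symbol leaves contributes a 2-state fragment.
  a|b : 6 states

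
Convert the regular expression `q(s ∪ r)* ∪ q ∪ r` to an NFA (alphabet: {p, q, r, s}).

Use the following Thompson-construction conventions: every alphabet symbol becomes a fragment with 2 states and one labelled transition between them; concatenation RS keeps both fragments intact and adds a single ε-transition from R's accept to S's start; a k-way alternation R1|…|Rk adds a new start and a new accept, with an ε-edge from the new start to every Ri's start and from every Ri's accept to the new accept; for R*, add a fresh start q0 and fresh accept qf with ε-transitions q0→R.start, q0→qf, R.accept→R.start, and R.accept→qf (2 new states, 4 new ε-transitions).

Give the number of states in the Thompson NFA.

16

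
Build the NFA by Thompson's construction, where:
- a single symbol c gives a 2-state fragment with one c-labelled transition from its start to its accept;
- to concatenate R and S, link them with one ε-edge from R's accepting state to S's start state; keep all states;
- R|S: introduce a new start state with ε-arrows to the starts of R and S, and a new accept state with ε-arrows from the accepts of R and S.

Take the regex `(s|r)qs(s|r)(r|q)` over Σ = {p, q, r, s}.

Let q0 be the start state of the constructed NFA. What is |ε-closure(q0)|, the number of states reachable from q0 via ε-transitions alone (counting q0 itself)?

3

Compute the ε-closure size of each fragment's start state recursively; a symbol fragment's start has no outgoing ε-edge, so its closure is just itself (size 1).
  s|r : |closure| = 1 + 1 + 1 = 3 (the new accept is not ε-reachable since no branch accepts ε)
  s|r : |closure| = 1 + 1 + 1 = 3 (the new accept is not ε-reachable since no branch accepts ε)
  r|q : new start ε-reaches every alternative's start; none of them accept ε, so the new accept is not reached: |closure| = 1 + 1 + 1 = 3
  (s|r)qs(s|r)(r|q) : |closure| equals the left operand's closure size = 3 (its accept is not ε-reachable, so the closure stops there)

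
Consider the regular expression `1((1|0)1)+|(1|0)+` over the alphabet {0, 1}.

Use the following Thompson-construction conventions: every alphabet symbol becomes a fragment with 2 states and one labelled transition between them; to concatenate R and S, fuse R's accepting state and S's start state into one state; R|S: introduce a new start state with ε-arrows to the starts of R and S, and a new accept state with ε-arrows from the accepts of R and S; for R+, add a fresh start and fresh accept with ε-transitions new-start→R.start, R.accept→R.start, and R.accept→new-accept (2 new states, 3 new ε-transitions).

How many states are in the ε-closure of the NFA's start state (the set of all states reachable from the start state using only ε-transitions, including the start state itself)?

6

Compute the ε-closure size of each fragment's start state recursively; a symbol fragment's start has no outgoing ε-edge, so its closure is just itself (size 1).
  1|0 : new start ε-reaches every alternative's start; none of them accept ε, so the new accept is not reached: |ε-closure| = 1 + 1 + 1 = 3
  (1|0)1 : same as the first factor's closure: |ε-closure| = 3
  ((1|0)1)+ : |ε-closure| = 1 + 3 = 4 (the body doesn't accept ε, so the new accept is not reached)
  1((1|0)1)+ : same as the first factor's closure: |ε-closure| = 1
  1|0 : |ε-closure| = 1 + 1 + 1 = 3 (the new accept is not ε-reachable since no branch accepts ε)
  (1|0)+ : |ε-closure| = 1 + 3 = 4 (the body doesn't accept ε, so the new accept is not reached)
  1((1|0)1)+|(1|0)+ : new start ε-reaches every alternative's start; none of them accept ε, so the new accept is not reached: |ε-closure| = 1 + 1 + 4 = 6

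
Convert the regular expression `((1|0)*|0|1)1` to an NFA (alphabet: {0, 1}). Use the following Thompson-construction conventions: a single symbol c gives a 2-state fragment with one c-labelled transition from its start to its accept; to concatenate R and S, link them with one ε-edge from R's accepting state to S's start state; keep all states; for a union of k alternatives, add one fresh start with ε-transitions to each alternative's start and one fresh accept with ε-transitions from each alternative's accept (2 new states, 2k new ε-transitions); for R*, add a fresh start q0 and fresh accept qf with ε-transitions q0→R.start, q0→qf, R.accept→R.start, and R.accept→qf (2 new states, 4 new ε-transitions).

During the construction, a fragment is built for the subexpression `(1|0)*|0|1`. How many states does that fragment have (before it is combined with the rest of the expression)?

14

Fragment for `(1|0)*|0|1`:
Each of the 4 symbol leaves contributes a 2-state fragment.
  1|0 : 6 states
  (1|0)* : 8 states
  (1|0)*|0|1 : 14 states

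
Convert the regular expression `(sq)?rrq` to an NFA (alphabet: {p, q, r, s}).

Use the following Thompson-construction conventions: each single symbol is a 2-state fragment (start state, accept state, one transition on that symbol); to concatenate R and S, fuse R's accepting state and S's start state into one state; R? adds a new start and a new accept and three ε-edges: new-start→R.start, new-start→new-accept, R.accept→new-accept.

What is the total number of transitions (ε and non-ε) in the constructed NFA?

Building bottom-up:
Each of the 5 symbol leaves contributes 1 transition (1 symbol, 0 ε).
  sq : 2 transitions (2 symbol, 0 ε)
  (sq)? : 5 transitions (2 symbol, 3 ε)
  (sq)?rrq : 8 transitions (5 symbol, 3 ε)

8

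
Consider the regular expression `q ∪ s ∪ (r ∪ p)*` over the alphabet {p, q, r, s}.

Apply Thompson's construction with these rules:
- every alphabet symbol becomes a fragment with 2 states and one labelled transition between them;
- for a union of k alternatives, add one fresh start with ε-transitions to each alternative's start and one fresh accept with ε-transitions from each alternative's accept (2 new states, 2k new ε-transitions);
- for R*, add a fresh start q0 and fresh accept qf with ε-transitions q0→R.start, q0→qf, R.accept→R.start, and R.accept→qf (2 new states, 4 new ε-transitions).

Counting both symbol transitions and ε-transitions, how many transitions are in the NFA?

Recursing over subexpressions:
Each of the 4 symbol leaves contributes 1 transition (1 symbol, 0 ε).
  r ∪ p = 6 transitions (2 symbol, 4 ε)
  (r ∪ p)* = 10 transitions (2 symbol, 8 ε)
  q ∪ s ∪ (r ∪ p)* = 18 transitions (4 symbol, 14 ε)

18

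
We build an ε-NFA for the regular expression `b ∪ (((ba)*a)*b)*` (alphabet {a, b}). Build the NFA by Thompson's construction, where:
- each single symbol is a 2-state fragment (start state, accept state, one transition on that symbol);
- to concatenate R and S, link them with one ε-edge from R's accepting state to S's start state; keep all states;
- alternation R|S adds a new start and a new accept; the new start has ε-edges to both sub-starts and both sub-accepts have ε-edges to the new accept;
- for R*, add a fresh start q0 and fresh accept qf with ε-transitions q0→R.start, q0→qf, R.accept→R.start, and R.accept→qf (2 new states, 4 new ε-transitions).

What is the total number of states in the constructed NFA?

Bottom-up over the parse tree:
Each of the 5 symbol leaves contributes a 2-state fragment.
  ba — 4 states
  (ba)* — 6 states
  (ba)*a — 8 states
  ((ba)*a)* — 10 states
  ((ba)*a)*b — 12 states
  (((ba)*a)*b)* — 14 states
  b ∪ (((ba)*a)*b)* — 18 states

18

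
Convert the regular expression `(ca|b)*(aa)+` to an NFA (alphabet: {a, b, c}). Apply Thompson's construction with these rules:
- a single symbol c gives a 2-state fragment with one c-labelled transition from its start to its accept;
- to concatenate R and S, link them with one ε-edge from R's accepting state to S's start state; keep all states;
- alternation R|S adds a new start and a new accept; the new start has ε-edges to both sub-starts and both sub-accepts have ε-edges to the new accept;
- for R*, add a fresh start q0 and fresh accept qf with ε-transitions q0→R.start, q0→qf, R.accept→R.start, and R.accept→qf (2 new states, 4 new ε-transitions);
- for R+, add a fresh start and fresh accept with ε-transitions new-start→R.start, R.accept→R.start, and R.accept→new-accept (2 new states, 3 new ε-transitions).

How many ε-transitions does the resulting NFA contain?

14

Building bottom-up:
Each of the 5 symbol leaves contributes 0 ε-transitions.
  ca : 1 ε-transition
  ca|b : 5 ε-transitions
  (ca|b)* : 9 ε-transitions
  aa : 1 ε-transition
  (aa)+ : 4 ε-transitions
  (ca|b)*(aa)+ : 14 ε-transitions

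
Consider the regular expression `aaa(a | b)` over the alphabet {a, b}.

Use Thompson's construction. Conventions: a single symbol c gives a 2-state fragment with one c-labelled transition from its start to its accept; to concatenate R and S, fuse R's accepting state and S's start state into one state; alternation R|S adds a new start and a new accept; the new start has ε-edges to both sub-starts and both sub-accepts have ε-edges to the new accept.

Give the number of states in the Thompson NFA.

Building bottom-up:
Each of the 5 symbol leaves contributes a 2-state fragment.
  a | b → 6 states
  aaa(a | b) → 9 states

9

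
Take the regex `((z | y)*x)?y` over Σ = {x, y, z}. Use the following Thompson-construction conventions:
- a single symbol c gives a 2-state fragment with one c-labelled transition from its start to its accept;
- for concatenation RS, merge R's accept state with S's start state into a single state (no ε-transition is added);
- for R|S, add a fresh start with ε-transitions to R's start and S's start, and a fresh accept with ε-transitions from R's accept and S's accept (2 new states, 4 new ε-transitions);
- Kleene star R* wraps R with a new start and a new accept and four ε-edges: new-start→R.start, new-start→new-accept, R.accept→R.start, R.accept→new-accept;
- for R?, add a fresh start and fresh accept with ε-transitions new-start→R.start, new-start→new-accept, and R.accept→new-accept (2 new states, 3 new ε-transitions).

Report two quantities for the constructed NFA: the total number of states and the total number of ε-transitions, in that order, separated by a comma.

12, 11

By structural recursion:
Each of the 4 symbol leaves contributes 2 states and 0 ε-transitions.
  z | y → 6 states, 4 ε-transitions
  (z | y)* → 8 states, 8 ε-transitions
  (z | y)*x → 9 states, 8 ε-transitions
  ((z | y)*x)? → 11 states, 11 ε-transitions
  ((z | y)*x)?y → 12 states, 11 ε-transitions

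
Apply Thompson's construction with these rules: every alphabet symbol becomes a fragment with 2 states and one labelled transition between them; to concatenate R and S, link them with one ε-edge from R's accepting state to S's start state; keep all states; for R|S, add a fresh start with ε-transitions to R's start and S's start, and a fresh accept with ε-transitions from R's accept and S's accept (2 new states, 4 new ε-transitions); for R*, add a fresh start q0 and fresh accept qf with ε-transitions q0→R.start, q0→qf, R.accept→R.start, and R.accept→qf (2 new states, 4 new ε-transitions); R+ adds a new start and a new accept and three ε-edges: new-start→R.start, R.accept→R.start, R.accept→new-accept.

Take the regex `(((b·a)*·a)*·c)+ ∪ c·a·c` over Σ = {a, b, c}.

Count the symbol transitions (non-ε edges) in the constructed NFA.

7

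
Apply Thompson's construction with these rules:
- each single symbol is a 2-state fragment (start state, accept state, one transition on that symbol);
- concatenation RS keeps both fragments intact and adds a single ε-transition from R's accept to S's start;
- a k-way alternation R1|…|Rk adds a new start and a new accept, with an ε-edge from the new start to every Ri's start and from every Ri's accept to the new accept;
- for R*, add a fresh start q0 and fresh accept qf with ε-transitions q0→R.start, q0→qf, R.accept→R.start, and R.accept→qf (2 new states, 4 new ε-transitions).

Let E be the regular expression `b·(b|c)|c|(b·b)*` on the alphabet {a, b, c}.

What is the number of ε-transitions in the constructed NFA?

Bottom-up over the parse tree:
Each of the 6 symbol leaves contributes 0 ε-transitions.
  b|c → 4 ε-transitions
  b·(b|c) → 5 ε-transitions
  b·b → 1 ε-transition
  (b·b)* → 5 ε-transitions
  b·(b|c)|c|(b·b)* → 16 ε-transitions

16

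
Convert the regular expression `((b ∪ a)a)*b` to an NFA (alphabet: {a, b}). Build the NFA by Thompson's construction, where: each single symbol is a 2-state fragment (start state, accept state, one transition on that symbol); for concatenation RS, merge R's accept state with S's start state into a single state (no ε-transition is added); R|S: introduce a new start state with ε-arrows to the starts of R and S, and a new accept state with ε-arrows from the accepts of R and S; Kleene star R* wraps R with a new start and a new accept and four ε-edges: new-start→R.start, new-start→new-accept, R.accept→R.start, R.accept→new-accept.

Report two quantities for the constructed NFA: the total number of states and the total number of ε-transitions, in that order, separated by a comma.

10, 8

Per subexpression:
Each of the 4 symbol leaves contributes 2 states and 0 ε-transitions.
  b ∪ a : 6 states, 4 ε-transitions
  (b ∪ a)a : 7 states, 4 ε-transitions
  ((b ∪ a)a)* : 9 states, 8 ε-transitions
  ((b ∪ a)a)*b : 10 states, 8 ε-transitions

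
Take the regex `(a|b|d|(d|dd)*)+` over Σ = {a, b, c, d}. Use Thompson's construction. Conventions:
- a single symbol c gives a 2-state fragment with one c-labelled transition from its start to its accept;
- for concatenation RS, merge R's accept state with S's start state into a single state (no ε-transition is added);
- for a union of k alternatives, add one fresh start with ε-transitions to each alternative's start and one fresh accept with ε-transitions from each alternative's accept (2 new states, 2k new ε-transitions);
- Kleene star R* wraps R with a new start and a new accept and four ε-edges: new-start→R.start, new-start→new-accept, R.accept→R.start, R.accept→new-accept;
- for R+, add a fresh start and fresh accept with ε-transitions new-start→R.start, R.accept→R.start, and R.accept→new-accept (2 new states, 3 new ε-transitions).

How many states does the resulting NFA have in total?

19

Building bottom-up:
Each of the 6 symbol leaves contributes a 2-state fragment.
  dd : 3 states
  d|dd : 7 states
  (d|dd)* : 9 states
  a|b|d|(d|dd)* : 17 states
  (a|b|d|(d|dd)*)+ : 19 states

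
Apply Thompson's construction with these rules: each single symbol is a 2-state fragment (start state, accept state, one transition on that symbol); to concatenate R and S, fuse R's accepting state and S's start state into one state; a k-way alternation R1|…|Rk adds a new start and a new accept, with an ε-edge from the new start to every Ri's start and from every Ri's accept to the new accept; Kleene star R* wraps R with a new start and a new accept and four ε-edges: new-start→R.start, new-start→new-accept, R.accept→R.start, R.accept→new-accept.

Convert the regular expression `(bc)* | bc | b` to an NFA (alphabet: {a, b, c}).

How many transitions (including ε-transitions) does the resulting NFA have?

15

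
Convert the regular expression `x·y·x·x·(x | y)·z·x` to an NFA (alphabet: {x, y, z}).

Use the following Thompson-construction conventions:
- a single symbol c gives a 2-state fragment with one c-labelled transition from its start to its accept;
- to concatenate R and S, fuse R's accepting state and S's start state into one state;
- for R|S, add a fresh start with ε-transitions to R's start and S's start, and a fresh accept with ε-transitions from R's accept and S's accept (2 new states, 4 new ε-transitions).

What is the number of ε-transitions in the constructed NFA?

Per subexpression:
Each of the 8 symbol leaves contributes 0 ε-transitions.
  x | y : 4 ε-transitions
  x·y·x·x·(x | y)·z·x : 4 ε-transitions

4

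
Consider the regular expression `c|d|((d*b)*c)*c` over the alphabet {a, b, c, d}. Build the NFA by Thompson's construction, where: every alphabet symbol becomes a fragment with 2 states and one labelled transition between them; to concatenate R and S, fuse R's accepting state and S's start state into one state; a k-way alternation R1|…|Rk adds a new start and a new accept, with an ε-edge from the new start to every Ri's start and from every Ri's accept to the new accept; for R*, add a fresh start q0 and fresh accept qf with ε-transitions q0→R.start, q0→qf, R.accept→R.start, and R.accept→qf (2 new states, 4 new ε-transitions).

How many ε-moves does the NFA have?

Building bottom-up:
Each of the 6 symbol leaves contributes 0 ε-transitions.
  d* → 4 ε-transitions
  d*b → 4 ε-transitions
  (d*b)* → 8 ε-transitions
  (d*b)*c → 8 ε-transitions
  ((d*b)*c)* → 12 ε-transitions
  ((d*b)*c)*c → 12 ε-transitions
  c|d|((d*b)*c)*c → 18 ε-transitions

18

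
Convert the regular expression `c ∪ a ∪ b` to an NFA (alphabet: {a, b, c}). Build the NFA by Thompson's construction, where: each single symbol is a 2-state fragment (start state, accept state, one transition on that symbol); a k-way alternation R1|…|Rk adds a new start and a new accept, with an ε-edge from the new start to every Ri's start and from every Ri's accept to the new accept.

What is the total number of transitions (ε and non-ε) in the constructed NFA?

9

Recursing over subexpressions:
Each of the 3 symbol leaves contributes 1 transition (1 symbol, 0 ε).
  c ∪ a ∪ b — 9 transitions (3 symbol, 6 ε)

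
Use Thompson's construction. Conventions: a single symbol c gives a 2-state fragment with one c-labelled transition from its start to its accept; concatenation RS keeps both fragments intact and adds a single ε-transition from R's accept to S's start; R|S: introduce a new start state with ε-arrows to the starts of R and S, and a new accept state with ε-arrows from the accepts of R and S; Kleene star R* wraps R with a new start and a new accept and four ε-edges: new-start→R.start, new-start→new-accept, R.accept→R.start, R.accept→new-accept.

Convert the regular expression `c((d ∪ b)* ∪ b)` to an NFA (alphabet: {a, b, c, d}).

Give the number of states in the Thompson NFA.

Recursing over subexpressions:
Each of the 4 symbol leaves contributes a 2-state fragment.
  d ∪ b = 6 states
  (d ∪ b)* = 8 states
  (d ∪ b)* ∪ b = 12 states
  c((d ∪ b)* ∪ b) = 14 states

14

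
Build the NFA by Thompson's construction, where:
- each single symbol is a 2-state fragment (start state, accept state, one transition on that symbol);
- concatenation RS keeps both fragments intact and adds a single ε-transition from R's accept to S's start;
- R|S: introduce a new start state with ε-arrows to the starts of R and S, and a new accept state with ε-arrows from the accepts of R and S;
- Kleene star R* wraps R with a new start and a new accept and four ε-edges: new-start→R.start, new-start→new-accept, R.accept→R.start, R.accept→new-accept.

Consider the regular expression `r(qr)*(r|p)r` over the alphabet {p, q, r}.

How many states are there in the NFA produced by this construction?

Building bottom-up:
Each of the 6 symbol leaves contributes a 2-state fragment.
  qr : 4 states
  (qr)* : 6 states
  r|p : 6 states
  r(qr)*(r|p)r : 16 states

16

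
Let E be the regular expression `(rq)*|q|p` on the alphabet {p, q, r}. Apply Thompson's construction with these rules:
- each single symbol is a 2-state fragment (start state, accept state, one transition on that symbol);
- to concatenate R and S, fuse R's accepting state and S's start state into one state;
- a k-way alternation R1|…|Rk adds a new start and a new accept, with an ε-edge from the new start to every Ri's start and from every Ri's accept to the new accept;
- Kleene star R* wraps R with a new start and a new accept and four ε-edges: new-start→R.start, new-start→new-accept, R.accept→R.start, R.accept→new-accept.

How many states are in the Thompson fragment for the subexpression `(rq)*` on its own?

Fragment for `(rq)*`:
Each of the 2 symbol leaves contributes a 2-state fragment.
  rq — 3 states
  (rq)* — 5 states

5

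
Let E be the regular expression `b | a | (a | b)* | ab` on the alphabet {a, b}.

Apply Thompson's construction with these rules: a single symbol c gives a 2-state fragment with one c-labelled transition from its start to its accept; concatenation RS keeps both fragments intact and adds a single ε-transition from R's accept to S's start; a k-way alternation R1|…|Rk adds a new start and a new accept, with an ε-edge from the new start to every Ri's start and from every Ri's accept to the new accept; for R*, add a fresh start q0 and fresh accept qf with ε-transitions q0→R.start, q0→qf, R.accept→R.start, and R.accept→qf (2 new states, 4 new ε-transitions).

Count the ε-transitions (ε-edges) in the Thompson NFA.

Bottom-up over the parse tree:
Each of the 6 symbol leaves contributes 0 ε-transitions.
  a | b : 4 ε-transitions
  (a | b)* : 8 ε-transitions
  ab : 1 ε-transition
  b | a | (a | b)* | ab : 17 ε-transitions

17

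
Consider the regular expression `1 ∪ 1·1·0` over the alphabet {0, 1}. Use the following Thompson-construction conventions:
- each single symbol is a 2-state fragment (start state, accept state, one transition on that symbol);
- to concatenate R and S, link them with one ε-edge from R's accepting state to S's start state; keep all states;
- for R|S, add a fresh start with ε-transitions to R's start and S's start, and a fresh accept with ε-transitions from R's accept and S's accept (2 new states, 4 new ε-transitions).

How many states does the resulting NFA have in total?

10

Recursing over subexpressions:
Each of the 4 symbol leaves contributes a 2-state fragment.
  1·1·0 → 6 states
  1 ∪ 1·1·0 → 10 states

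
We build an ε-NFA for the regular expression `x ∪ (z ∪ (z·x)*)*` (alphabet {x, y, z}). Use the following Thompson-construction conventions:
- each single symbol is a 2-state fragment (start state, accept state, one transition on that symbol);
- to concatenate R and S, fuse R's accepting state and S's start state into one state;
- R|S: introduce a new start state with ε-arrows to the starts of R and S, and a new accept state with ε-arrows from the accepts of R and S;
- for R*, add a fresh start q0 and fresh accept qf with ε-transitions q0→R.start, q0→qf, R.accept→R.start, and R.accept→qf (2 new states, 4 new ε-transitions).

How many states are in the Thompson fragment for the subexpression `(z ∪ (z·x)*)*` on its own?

11

Fragment for `(z ∪ (z·x)*)*`:
Each of the 3 symbol leaves contributes a 2-state fragment.
  z·x = 3 states
  (z·x)* = 5 states
  z ∪ (z·x)* = 9 states
  (z ∪ (z·x)*)* = 11 states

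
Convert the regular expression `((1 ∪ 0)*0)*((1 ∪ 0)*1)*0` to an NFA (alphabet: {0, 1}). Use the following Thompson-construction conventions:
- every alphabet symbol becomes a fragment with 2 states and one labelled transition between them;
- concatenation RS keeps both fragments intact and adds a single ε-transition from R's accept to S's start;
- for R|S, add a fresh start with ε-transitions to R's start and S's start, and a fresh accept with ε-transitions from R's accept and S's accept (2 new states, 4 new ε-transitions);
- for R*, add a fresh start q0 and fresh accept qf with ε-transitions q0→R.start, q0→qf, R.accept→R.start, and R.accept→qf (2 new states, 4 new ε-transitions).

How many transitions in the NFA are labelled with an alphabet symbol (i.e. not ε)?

7

Per subexpression:
Each of the 7 symbol leaves contributes exactly 1 symbol transition.
  1 ∪ 0 — 2 symbol transitions
  (1 ∪ 0)* — 2 symbol transitions
  (1 ∪ 0)*0 — 3 symbol transitions
  ((1 ∪ 0)*0)* — 3 symbol transitions
  1 ∪ 0 — 2 symbol transitions
  (1 ∪ 0)* — 2 symbol transitions
  (1 ∪ 0)*1 — 3 symbol transitions
  ((1 ∪ 0)*1)* — 3 symbol transitions
  ((1 ∪ 0)*0)*((1 ∪ 0)*1)*0 — 7 symbol transitions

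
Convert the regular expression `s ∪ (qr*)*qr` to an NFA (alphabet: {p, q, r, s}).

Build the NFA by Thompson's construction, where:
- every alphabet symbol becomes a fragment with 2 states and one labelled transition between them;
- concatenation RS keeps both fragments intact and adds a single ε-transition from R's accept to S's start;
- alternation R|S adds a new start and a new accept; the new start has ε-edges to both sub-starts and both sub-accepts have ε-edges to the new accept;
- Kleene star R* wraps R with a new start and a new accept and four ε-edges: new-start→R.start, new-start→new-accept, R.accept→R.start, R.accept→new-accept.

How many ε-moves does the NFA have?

15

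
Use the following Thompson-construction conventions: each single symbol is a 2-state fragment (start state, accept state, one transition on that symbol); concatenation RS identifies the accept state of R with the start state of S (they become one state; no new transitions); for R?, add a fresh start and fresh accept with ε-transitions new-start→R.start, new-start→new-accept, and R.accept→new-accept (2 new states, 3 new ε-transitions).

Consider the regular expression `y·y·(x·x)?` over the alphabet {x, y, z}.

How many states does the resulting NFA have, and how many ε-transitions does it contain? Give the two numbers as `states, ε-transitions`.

7, 3

By structural recursion:
Each of the 4 symbol leaves contributes 2 states and 0 ε-transitions.
  x·x = 3 states, 0 ε-transitions
  (x·x)? = 5 states, 3 ε-transitions
  y·y·(x·x)? = 7 states, 3 ε-transitions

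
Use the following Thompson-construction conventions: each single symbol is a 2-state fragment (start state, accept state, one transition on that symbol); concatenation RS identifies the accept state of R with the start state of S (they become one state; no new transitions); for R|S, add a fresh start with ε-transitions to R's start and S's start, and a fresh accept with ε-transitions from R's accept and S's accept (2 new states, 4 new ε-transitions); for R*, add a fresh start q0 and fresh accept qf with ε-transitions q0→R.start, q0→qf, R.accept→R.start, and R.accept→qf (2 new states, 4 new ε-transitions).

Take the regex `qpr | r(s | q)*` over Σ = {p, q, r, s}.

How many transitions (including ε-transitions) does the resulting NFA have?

18

Bottom-up over the parse tree:
Each of the 6 symbol leaves contributes 1 transition (1 symbol, 0 ε).
  qpr → 3 transitions (3 symbol, 0 ε)
  s | q → 6 transitions (2 symbol, 4 ε)
  (s | q)* → 10 transitions (2 symbol, 8 ε)
  r(s | q)* → 11 transitions (3 symbol, 8 ε)
  qpr | r(s | q)* → 18 transitions (6 symbol, 12 ε)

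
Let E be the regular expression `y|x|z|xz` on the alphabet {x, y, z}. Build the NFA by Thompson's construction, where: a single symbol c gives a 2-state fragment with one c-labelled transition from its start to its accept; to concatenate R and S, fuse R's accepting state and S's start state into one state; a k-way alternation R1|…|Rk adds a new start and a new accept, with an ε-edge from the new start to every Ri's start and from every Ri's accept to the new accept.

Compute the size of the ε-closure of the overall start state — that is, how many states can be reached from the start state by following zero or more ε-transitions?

5

Compute the ε-closure size of each fragment's start state recursively; a symbol fragment's start has no outgoing ε-edge, so its closure is just itself (size 1).
  xz — same as the first factor's closure: |closure| = 1
  y|x|z|xz — |closure| = 1 + 1 + 1 + 1 + 1 = 5 (the new accept is not ε-reachable since no branch accepts ε)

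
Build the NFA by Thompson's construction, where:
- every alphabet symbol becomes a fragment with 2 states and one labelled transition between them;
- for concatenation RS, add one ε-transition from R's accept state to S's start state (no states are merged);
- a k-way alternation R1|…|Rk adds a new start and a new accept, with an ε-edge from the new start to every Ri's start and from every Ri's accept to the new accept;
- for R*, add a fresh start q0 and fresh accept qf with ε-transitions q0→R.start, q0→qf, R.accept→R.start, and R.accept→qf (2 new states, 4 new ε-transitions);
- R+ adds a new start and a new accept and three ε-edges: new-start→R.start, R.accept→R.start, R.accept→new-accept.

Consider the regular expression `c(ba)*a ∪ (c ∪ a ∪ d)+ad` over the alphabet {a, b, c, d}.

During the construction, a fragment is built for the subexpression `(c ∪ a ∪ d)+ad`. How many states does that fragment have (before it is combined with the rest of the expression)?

Fragment for `(c ∪ a ∪ d)+ad`:
Each of the 5 symbol leaves contributes a 2-state fragment.
  c ∪ a ∪ d = 8 states
  (c ∪ a ∪ d)+ = 10 states
  (c ∪ a ∪ d)+ad = 14 states

14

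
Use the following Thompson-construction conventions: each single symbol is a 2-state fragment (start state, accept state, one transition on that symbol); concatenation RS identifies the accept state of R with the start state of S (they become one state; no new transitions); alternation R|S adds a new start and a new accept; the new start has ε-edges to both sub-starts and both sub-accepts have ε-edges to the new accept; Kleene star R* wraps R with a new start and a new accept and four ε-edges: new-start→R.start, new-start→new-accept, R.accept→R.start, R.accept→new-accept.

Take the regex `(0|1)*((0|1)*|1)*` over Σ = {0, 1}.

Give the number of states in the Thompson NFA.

By structural recursion:
Each of the 5 symbol leaves contributes a 2-state fragment.
  0|1 = 6 states
  (0|1)* = 8 states
  0|1 = 6 states
  (0|1)* = 8 states
  (0|1)*|1 = 12 states
  ((0|1)*|1)* = 14 states
  (0|1)*((0|1)*|1)* = 21 states

21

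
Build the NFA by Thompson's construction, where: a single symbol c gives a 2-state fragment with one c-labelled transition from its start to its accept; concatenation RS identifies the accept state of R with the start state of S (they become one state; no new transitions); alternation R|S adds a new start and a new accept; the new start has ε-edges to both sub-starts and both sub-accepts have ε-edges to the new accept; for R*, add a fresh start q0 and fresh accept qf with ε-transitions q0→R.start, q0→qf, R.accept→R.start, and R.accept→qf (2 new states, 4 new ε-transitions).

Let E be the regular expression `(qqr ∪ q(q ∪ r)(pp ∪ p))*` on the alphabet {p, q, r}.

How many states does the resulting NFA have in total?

21

By structural recursion:
Each of the 9 symbol leaves contributes a 2-state fragment.
  qqr → 4 states
  q ∪ r → 6 states
  pp → 3 states
  pp ∪ p → 7 states
  q(q ∪ r)(pp ∪ p) → 13 states
  qqr ∪ q(q ∪ r)(pp ∪ p) → 19 states
  (qqr ∪ q(q ∪ r)(pp ∪ p))* → 21 states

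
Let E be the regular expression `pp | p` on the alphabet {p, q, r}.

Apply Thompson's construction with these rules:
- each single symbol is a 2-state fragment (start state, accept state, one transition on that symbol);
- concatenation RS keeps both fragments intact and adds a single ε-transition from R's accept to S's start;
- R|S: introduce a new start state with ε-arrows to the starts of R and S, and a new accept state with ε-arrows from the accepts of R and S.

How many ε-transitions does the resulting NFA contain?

5

Building bottom-up:
Each of the 3 symbol leaves contributes 0 ε-transitions.
  pp = 1 ε-transition
  pp | p = 5 ε-transitions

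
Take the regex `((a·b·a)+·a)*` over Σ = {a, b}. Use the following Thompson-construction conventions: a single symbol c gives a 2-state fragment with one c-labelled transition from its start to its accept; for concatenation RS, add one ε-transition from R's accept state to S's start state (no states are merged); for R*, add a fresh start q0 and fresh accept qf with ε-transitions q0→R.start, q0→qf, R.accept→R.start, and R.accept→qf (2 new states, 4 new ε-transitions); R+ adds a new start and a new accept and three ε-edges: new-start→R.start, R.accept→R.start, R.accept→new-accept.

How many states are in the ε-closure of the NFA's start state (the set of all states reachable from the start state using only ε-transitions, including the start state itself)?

4

Work bottom-up. For each fragment F, track |ε-closure(F.start)| and whether F's accept lies in that closure (i.e. whether F accepts ε). A single-symbol fragment has closure size 1 and does not accept ε.
  a·b·a — same as the first factor's closure: C = 1
  (a·b·a)+ — C = 1 + 1 = 2 (the body doesn't accept ε, so the new accept is not reached)
  (a·b·a)+·a — same as the first factor's closure: C = 2
  ((a·b·a)+·a)* — new start has ε-edges to the inner start and to the new accept, so C = 2 + 2 = 4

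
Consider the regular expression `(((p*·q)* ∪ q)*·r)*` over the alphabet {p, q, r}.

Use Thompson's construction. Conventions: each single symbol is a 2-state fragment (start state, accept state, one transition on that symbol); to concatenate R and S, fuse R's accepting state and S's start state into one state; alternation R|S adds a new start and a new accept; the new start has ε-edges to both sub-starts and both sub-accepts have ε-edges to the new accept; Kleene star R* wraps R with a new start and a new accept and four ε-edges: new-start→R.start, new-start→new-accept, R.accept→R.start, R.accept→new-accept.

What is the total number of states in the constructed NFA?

16

Building bottom-up:
Each of the 4 symbol leaves contributes a 2-state fragment.
  p* — 4 states
  p*·q — 5 states
  (p*·q)* — 7 states
  (p*·q)* ∪ q — 11 states
  ((p*·q)* ∪ q)* — 13 states
  ((p*·q)* ∪ q)*·r — 14 states
  (((p*·q)* ∪ q)*·r)* — 16 states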